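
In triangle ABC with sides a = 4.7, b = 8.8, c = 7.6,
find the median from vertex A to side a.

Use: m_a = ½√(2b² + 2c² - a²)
m_a = ½√(2·8.8² + 2·7.6² − 4.7²) = ½√(2·77.44 + 2·57.76 − 22.09) = ½√(154.88 + 115.52 − 22.09) = ½√248.31
√248.31 ≈ 15.7579, so m_a ≈ 7.87893

m_a = 7.879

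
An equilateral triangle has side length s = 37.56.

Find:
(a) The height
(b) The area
(a) The height splits the triangle into two 30-60-90 halves: h = s·√3/2 = 37.56·1.73205/2 ≈ 65.0558/2 ≈ 32.5279
(b) Area = (√3/4)·s² = (√3/4)·37.56² = (√3/4)·1410.7536 ≈ 0.433013·1410.7536 ≈ 610.874

Height = 32.53, Area = 610.9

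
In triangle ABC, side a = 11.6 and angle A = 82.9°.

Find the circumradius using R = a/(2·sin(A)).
R = a/(2·sin(A)) = 11.6/(2·sin(82.9°))
sin(82.9°) ≈ 0.992332
R ≈ 11.6/(2·0.992332) = 11.6/1.98466 ≈ 5.84482

R = 5.845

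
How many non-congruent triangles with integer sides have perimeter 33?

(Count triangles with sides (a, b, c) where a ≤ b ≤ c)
Let a ≤ b ≤ c with a + b + c = 33. The only binding inequality is a + b > c, i.e. 33 − c > c, so c < 33/2; and c ≥ 33/3 since c is the largest side.
So 11 ≤ c ≤ 16. For each c, b runs from ⌈(33 − c)/2⌉ up to c (then a = 33 − b − c satisfies 1 ≤ a ≤ b automatically), giving c − ⌈(33 − c)/2⌉ + 1 choices.
Summing over c: 1 + 2 + 4 + 5 + 7 + 8 = 27
Check (closed form: nearest integer to p²/48 for even p, (p+3)²/48 for odd p): (33+3)²/48 = 36²/48 = 1296/48 ≈ 27.00 → 27

27 triangles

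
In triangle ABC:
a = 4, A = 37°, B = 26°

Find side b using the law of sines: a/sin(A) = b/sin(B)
a/sin(A) = b/sin(B)  ⇒  b = a·sin(B)/sin(A) = 4·sin(26°)/sin(37°)
sin(26°) ≈ 0.438371, sin(37°) ≈ 0.601815
b ≈ 4·0.438371/0.601815 ≈ 1.75348/0.601815 ≈ 2.91366

b = 2.914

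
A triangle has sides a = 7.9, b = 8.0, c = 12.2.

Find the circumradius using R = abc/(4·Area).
First find the area with Heron's formula.
s = (7.9 + 8.0 + 12.2)/2 = 14.05
Area = √(s(s−a)(s−b)(s−c)) = √(14.05·6.15·6.05·1.85) ≈ √967.116 ≈ 31.0985
abc = 7.9·8.0·12.2 = 771.04
R = abc/(4·Area) ≈ 771.04/(4·31.0985) = 771.04/124.394 ≈ 6.19837

R = 6.198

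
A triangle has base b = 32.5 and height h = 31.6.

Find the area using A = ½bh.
A = ½·b·h = ½·32.5·31.6 = ½·1027 = 513.5

Area = 513.5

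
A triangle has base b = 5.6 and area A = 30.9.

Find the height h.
A = ½·b·h  ⇒  h = 2A/b = 2·30.9/5.6 = 61.8/5.6 ≈ 11.0357

h = 11.04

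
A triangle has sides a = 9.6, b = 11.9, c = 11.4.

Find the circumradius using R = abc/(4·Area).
First find the area with Heron's formula.
s = (9.6 + 11.9 + 11.4)/2 = 16.45
Area = √(s(s−a)(s−b)(s−c)) = √(16.45·6.85·4.55·5.05) ≈ √2589.16 ≈ 50.8838
abc = 9.6·11.9·11.4 = 1302.336
R = abc/(4·Area) ≈ 1302.336/(4·50.8838) = 1302.336/203.535 ≈ 6.39858

R = 6.399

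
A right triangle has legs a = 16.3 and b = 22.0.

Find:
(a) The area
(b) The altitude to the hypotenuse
(a) The legs are perpendicular, so Area = ½·a·b = ½·16.3·22.0 = ½·358.6 = 179.3
(b) Hypotenuse c = √(a² + b²) = √(265.69 + 484) = √749.69 ≈ 27.3805
    Area = ½·c·h_c  ⇒  h_c = 2·Area/c = 358.6/27.3805 ≈ 13.0969

Area = 179.3, h_c = 13.1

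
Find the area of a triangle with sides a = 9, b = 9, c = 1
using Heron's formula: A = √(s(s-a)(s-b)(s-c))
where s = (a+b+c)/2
s = (9 + 9 + 1)/2 = 19/2 = 9.5
s − a = 0.5, s − b = 0.5, s − c = 8.5
s(s−a)(s−b)(s−c) = 9.5·0.5·0.5·8.5 = 20.1875
Area = √20.1875 ≈ 4.49305

s = 9.5, Area = 4.493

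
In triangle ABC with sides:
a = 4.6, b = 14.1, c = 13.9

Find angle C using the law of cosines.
c² = a² + b² − 2ab·cos(C)  ⇒  cos(C) = (a² + b² − c²)/(2ab)
cos(C) = (4.6² + 14.1² − 13.9²)/(2·4.6·14.1) = (21.16 + 198.81 − 193.21)/129.72 = 26.76/129.72 ≈ 0.20629
C = arccos(0.20629) ≈ 78.0949°

C = 78.09°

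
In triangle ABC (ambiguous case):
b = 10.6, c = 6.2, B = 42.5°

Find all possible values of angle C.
b/sin(B) = c/sin(C)  ⇒  sin(C) = c·sin(B)/b = 6.2·sin(42.5°)/10.6
sin(42.5°) ≈ 0.67559
sin(C) ≈ 6.2·0.67559/10.6 ≈ 4.18866/10.6 ≈ 0.395157
Candidate 1: C₁ = arcsin(0.395157) ≈ 23.2757°  →  A = 180° − 42.5° − 23.2757° ≈ 114.224° > 0, valid
Candidate 2: C₂ = 180° − C₁ ≈ 156.724°  →  A = 180° − 42.5° − 156.724° ≈ -19.2243° ≤ 0, not a valid triangle

C = 23.28° (one solution)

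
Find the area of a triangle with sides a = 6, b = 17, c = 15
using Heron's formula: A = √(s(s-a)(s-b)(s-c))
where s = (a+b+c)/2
s = (6 + 17 + 15)/2 = 38/2 = 19
s − a = 13, s − b = 2, s − c = 4
s(s−a)(s−b)(s−c) = 19·13·2·4 = 1976
Area = √1976 ≈ 44.4522

s = 19.0, Area = 44.45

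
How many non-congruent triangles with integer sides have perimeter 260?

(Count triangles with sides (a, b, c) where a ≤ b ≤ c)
Let a ≤ b ≤ c with a + b + c = 260. The only binding inequality is a + b > c, i.e. 260 − c > c, so c < 260/2; and c ≥ 260/3 since c is the largest side.
So 87 ≤ c ≤ 129. For each c, b runs from ⌈(260 − c)/2⌉ up to c (then a = 260 − b − c satisfies 1 ≤ a ≤ b automatically), giving c − ⌈(260 − c)/2⌉ + 1 choices.
Summing over c: 1 + 3 + 4 + 6 + … + 63 + 64  (43 terms, c = 87, …, 129) = 1408
Check (closed form: nearest integer to p²/48 for even p, (p+3)²/48 for odd p): 260²/48 = 67600/48 ≈ 1408.33 → 1408

1408 triangles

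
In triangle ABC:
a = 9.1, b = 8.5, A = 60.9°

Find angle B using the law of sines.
a/sin(A) = b/sin(B)  ⇒  sin(B) = b·sin(A)/a = 8.5·sin(60.9°)/9.1
sin(60.9°) ≈ 0.873772
sin(B) ≈ 8.5·0.873772/9.1 ≈ 7.42706/9.1 ≈ 0.816161
B = arcsin(0.816161) ≈ 54.7023°
(Since b ≤ a we need B ≤ A, so the obtuse alternative 180° − 54.7023° ≈ 125.298° is rejected.)

B = 54.7°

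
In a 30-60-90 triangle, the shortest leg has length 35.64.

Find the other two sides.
In a 30-60-90 triangle the sides are in ratio 1 : √3 : 2 (short leg : long leg : hypotenuse).
Long leg = 35.64·√3 ≈ 35.64·1.73205 ≈ 61.7303
Hypotenuse = 2·35.64 = 71.28

Long leg = 35.64√3 = 61.73, Hypotenuse = 71.28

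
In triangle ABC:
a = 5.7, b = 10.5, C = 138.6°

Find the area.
Two sides and the included angle (SAS): A = ½·a·b·sin(C) = ½·5.7·10.5·sin(138.6°)
sin(138.6°) ≈ 0.661312
A ≈ ½·59.85·0.661312 = 29.925·0.661312 ≈ 19.7898

Area = 19.79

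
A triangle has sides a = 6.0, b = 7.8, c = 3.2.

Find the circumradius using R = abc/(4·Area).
First find the area with Heron's formula.
s = (6.0 + 7.8 + 3.2)/2 = 8.5
Area = √(s(s−a)(s−b)(s−c)) = √(8.5·2.5·0.7·5.3) ≈ √78.8375 ≈ 8.87905
abc = 6.0·7.8·3.2 = 149.76
R = abc/(4·Area) ≈ 149.76/(4·8.87905) = 149.76/35.5162 ≈ 4.21667

R = 4.217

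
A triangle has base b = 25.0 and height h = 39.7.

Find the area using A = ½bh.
A = ½·b·h = ½·25.0·39.7 = ½·992.5 = 496.25

Area = 496.25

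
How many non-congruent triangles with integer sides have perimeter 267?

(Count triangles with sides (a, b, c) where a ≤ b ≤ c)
Let a ≤ b ≤ c with a + b + c = 267. The only binding inequality is a + b > c, i.e. 267 − c > c, so c < 267/2; and c ≥ 267/3 since c is the largest side.
So 89 ≤ c ≤ 133. For each c, b runs from ⌈(267 − c)/2⌉ up to c (then a = 267 − b − c satisfies 1 ≤ a ≤ b automatically), giving c − ⌈(267 − c)/2⌉ + 1 choices.
Summing over c: 1 + 2 + 4 + 5 + … + 65 + 67  (45 terms, c = 89, …, 133) = 1519
Check (closed form: nearest integer to p²/48 for even p, (p+3)²/48 for odd p): (267+3)²/48 = 270²/48 = 72900/48 ≈ 1518.75 → 1519

1519 triangles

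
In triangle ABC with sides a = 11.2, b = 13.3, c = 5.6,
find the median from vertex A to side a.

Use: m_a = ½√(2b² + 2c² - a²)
m_a = ½√(2·13.3² + 2·5.6² − 11.2²) = ½√(2·176.89 + 2·31.36 − 125.44) = ½√(353.78 + 62.72 − 125.44) = ½√291.06
√291.06 ≈ 17.0605, so m_a ≈ 8.53024

m_a = 8.53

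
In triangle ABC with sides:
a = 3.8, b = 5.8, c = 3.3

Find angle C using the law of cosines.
c² = a² + b² − 2ab·cos(C)  ⇒  cos(C) = (a² + b² − c²)/(2ab)
cos(C) = (3.8² + 5.8² − 3.3²)/(2·3.8·5.8) = (14.44 + 33.64 − 10.89)/44.08 = 37.19/44.08 ≈ 0.843693
C = arccos(0.843693) ≈ 32.4678°

C = 32.47°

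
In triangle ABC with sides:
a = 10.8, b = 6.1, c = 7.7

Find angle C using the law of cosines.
c² = a² + b² − 2ab·cos(C)  ⇒  cos(C) = (a² + b² − c²)/(2ab)
cos(C) = (10.8² + 6.1² − 7.7²)/(2·10.8·6.1) = (116.64 + 37.21 − 59.29)/131.76 = 94.56/131.76 ≈ 0.717668
C = arccos(0.717668) ≈ 44.1377°

C = 44.14°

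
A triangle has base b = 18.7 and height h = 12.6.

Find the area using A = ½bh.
A = ½·b·h = ½·18.7·12.6 = ½·235.62 = 117.81

Area = 117.81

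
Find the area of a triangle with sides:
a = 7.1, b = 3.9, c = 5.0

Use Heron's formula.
s = (7.1 + 3.9 + 5.0)/2 = 16/2 = 8
s − a = 0.9, s − b = 4.1, s − c = 3
s(s−a)(s−b)(s−c) = 8·0.9·4.1·3 ≈ 88.56
Area = √88.56 ≈ 9.41063

Area = 9.411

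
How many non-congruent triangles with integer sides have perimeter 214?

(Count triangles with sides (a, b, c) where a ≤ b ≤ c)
Let a ≤ b ≤ c with a + b + c = 214. The only binding inequality is a + b > c, i.e. 214 − c > c, so c < 214/2; and c ≥ 214/3 since c is the largest side.
So 72 ≤ c ≤ 106. For each c, b runs from ⌈(214 − c)/2⌉ up to c (then a = 214 − b − c satisfies 1 ≤ a ≤ b automatically), giving c − ⌈(214 − c)/2⌉ + 1 choices.
Summing over c: 2 + 3 + 5 + 6 + … + 51 + 53  (35 terms, c = 72, …, 106) = 954
Check (closed form: nearest integer to p²/48 for even p, (p+3)²/48 for odd p): 214²/48 = 45796/48 ≈ 954.08 → 954

954 triangles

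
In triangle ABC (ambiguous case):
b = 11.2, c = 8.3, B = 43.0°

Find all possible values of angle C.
b/sin(B) = c/sin(C)  ⇒  sin(C) = c·sin(B)/b = 8.3·sin(43.0°)/11.2
sin(43.0°) ≈ 0.681998
sin(C) ≈ 8.3·0.681998/11.2 ≈ 5.66059/11.2 ≈ 0.505409
Candidate 1: C₁ = arcsin(0.505409) ≈ 30.3585°  →  A = 180° − 43.0° − 30.3585° ≈ 106.641° > 0, valid
Candidate 2: C₂ = 180° − C₁ ≈ 149.641°  →  A = 180° − 43.0° − 149.641° ≈ -12.6415° ≤ 0, not a valid triangle

C = 30.36° (one solution)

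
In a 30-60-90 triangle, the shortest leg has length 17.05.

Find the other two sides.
In a 30-60-90 triangle the sides are in ratio 1 : √3 : 2 (short leg : long leg : hypotenuse).
Long leg = 17.05·√3 ≈ 17.05·1.73205 ≈ 29.5315
Hypotenuse = 2·17.05 = 34.1

Long leg = 17.05√3 = 29.53, Hypotenuse = 34.1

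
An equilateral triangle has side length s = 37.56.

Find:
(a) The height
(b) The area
(a) The height splits the triangle into two 30-60-90 halves: h = s·√3/2 = 37.56·1.73205/2 ≈ 65.0558/2 ≈ 32.5279
(b) Area = (√3/4)·s² = (√3/4)·37.56² = (√3/4)·1410.7536 ≈ 0.433013·1410.7536 ≈ 610.874

Height = 32.53, Area = 610.9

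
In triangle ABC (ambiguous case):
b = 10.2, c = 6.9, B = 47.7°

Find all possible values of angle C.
b/sin(B) = c/sin(C)  ⇒  sin(C) = c·sin(B)/b = 6.9·sin(47.7°)/10.2
sin(47.7°) ≈ 0.739631
sin(C) ≈ 6.9·0.739631/10.2 ≈ 5.10345/10.2 ≈ 0.500339
Candidate 1: C₁ = arcsin(0.500339) ≈ 30.0224°  →  A = 180° − 47.7° − 30.0224° ≈ 102.278° > 0, valid
Candidate 2: C₂ = 180° − C₁ ≈ 149.978°  →  A = 180° − 47.7° − 149.978° ≈ -17.6776° ≤ 0, not a valid triangle

C = 30.02° (one solution)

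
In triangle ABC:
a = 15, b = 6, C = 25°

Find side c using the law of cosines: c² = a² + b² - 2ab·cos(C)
c² = 15² + 6² − 2·15·6·cos(25°)
cos(25°) ≈ 0.906308
c² ≈ 225 + 36 − 180·(0.906308) ≈ 261 − 163.135 ≈ 97.8646
c ≈ √97.8646 ≈ 9.89265

c = 9.893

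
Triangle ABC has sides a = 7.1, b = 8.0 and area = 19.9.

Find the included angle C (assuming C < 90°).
Area = ½·a·b·sin(C)  ⇒  sin(C) = 2·Area/(a·b) = 2·19.9/(7.1·8.0) = 39.8/56.8 ≈ 0.700704
C = arcsin(0.700704) ≈ 44.4835° (taking the acute solution since C < 90°)

C = 44.48°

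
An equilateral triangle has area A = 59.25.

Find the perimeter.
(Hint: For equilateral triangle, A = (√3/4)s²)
A = (√3/4)s²  ⇒  s² = 4A/√3 = 4·59.25/√3 = 237/1.73205 ≈ 136.832
s ≈ √136.832 ≈ 11.6975
Perimeter = 3s ≈ 3·11.6975 ≈ 35.0926

Perimeter = 35.09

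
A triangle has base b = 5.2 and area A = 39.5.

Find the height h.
A = ½·b·h  ⇒  h = 2A/b = 2·39.5/5.2 = 79/5.2 ≈ 15.1923

h = 15.19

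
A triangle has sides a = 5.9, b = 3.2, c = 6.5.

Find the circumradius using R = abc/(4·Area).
First find the area with Heron's formula.
s = (5.9 + 3.2 + 6.5)/2 = 7.8
Area = √(s(s−a)(s−b)(s−c)) = √(7.8·1.9·4.6·1.3) ≈ √88.6236 ≈ 9.41401
abc = 5.9·3.2·6.5 = 122.72
R = abc/(4·Area) ≈ 122.72/(4·9.41401) = 122.72/37.656 ≈ 3.25897

R = 3.259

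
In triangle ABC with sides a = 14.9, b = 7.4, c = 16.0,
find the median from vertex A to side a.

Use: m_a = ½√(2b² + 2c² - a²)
m_a = ½√(2·7.4² + 2·16.0² − 14.9²) = ½√(2·54.76 + 2·256 − 222.01) = ½√(109.52 + 512 − 222.01) = ½√399.51
√399.51 ≈ 19.9877, so m_a ≈ 9.99387

m_a = 9.994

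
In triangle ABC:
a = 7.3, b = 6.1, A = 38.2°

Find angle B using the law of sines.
a/sin(A) = b/sin(B)  ⇒  sin(B) = b·sin(A)/a = 6.1·sin(38.2°)/7.3
sin(38.2°) ≈ 0.618408
sin(B) ≈ 6.1·0.618408/7.3 ≈ 3.77229/7.3 ≈ 0.516752
B = arcsin(0.516752) ≈ 31.1146°
(Since b ≤ a we need B ≤ A, so the obtuse alternative 180° − 31.1146° ≈ 148.885° is rejected.)

B = 31.11°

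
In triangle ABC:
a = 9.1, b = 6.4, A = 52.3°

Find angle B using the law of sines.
a/sin(A) = b/sin(B)  ⇒  sin(B) = b·sin(A)/a = 6.4·sin(52.3°)/9.1
sin(52.3°) ≈ 0.791224
sin(B) ≈ 6.4·0.791224/9.1 ≈ 5.06383/9.1 ≈ 0.556465
B = arcsin(0.556465) ≈ 33.8117°
(Since b ≤ a we need B ≤ A, so the obtuse alternative 180° − 33.8117° ≈ 146.188° is rejected.)

B = 33.81°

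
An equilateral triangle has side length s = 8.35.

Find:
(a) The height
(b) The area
(a) The height splits the triangle into two 30-60-90 halves: h = s·√3/2 = 8.35·1.73205/2 ≈ 14.4626/2 ≈ 7.23131
(b) Area = (√3/4)·s² = (√3/4)·8.35² = (√3/4)·69.7225 ≈ 0.433013·69.7225 ≈ 30.1907

Height = 7.231, Area = 30.19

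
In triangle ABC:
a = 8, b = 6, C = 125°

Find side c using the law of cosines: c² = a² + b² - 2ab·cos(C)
c² = 8² + 6² − 2·8·6·cos(125°)
cos(125°) ≈ -0.573576
c² ≈ 64 + 36 − 96·(-0.573576) ≈ 100 + 55.0633 ≈ 155.063
c ≈ √155.063 ≈ 12.4524

c = 12.45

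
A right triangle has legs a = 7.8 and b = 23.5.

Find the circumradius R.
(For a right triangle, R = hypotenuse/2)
Hypotenuse c = √(a² + b²) = √(60.84 + 552.25) = √613.09 ≈ 24.7607
R = c/2 ≈ 24.7607/2 ≈ 12.3803

R = 12.38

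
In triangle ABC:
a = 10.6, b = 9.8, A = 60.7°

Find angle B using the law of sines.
a/sin(A) = b/sin(B)  ⇒  sin(B) = b·sin(A)/a = 9.8·sin(60.7°)/10.6
sin(60.7°) ≈ 0.872069
sin(B) ≈ 9.8·0.872069/10.6 ≈ 8.54628/10.6 ≈ 0.806253
B = arcsin(0.806253) ≈ 53.7314°
(Since b ≤ a we need B ≤ A, so the obtuse alternative 180° − 53.7314° ≈ 126.269° is rejected.)

B = 53.73°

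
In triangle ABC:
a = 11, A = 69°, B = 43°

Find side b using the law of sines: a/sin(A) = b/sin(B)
a/sin(A) = b/sin(B)  ⇒  b = a·sin(B)/sin(A) = 11·sin(43°)/sin(69°)
sin(43°) ≈ 0.681998, sin(69°) ≈ 0.93358
b ≈ 11·0.681998/0.93358 ≈ 7.50198/0.93358 ≈ 8.03571

b = 8.036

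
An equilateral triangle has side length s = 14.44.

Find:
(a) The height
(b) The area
(a) The height splits the triangle into two 30-60-90 halves: h = s·√3/2 = 14.44·1.73205/2 ≈ 25.0108/2 ≈ 12.5054
(b) Area = (√3/4)·s² = (√3/4)·14.44² = (√3/4)·208.5136 ≈ 0.433013·208.5136 ≈ 90.289

Height = 12.51, Area = 90.29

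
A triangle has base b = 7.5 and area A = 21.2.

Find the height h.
A = ½·b·h  ⇒  h = 2A/b = 2·21.2/7.5 = 42.4/7.5 ≈ 5.65333

h = 5.653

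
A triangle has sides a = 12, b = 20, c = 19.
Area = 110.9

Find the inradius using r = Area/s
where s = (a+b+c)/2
s = (12 + 20 + 19)/2 = 51/2 = 25.5
r = Area/s = 110.9/25.5 ≈ 4.34902

r = 4.349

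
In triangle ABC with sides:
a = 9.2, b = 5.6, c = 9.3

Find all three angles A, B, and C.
Law of cosines for each angle (a² = 84.64, b² = 31.36, c² = 86.49):
cos(A) = (b² + c² − a²)/(2bc) = (31.36 + 86.49 − 84.64)/(2·5.6·9.3) = 33.21/104.16 ≈ 0.318836  ⇒  A ≈ 71.4074°
cos(B) = (a² + c² − b²)/(2ac) = (84.64 + 86.49 − 31.36)/(2·9.2·9.3) = 139.77/171.12 ≈ 0.816795  ⇒  B ≈ 35.2347°
cos(C) = (a² + b² − c²)/(2ab) = (84.64 + 31.36 − 86.49)/(2·9.2·5.6) = 29.51/103.04 ≈ 0.286394  ⇒  C ≈ 73.3578°
Check: A + B + C ≈ 180°

A = 71.41°, B = 35.23°, C = 73.36°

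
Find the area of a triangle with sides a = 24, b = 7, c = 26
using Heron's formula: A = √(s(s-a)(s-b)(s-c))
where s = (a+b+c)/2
s = (24 + 7 + 26)/2 = 57/2 = 28.5
s − a = 4.5, s − b = 21.5, s − c = 2.5
s(s−a)(s−b)(s−c) = 28.5·4.5·21.5·2.5 = 6893.4375
Area = √6893.4375 ≈ 83.0267

s = 28.5, Area = 83.03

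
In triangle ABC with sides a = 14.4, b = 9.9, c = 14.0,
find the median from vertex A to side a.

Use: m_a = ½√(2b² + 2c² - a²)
m_a = ½√(2·9.9² + 2·14.0² − 14.4²) = ½√(2·98.01 + 2·196 − 207.36) = ½√(196.02 + 392 − 207.36) = ½√380.66
√380.66 ≈ 19.5105, so m_a ≈ 9.75525

m_a = 9.755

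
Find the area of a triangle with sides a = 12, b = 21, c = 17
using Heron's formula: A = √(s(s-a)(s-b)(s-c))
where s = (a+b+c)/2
s = (12 + 21 + 17)/2 = 50/2 = 25
s − a = 13, s − b = 4, s − c = 8
s(s−a)(s−b)(s−c) = 25·13·4·8 = 10400
Area = √10400 ≈ 101.98

s = 25.0, Area = 102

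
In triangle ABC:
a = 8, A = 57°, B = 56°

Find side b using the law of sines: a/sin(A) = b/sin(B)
a/sin(A) = b/sin(B)  ⇒  b = a·sin(B)/sin(A) = 8·sin(56°)/sin(57°)
sin(56°) ≈ 0.829038, sin(57°) ≈ 0.838671
b ≈ 8·0.829038/0.838671 ≈ 6.6323/0.838671 ≈ 7.90811

b = 7.908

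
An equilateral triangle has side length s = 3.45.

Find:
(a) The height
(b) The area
(a) The height splits the triangle into two 30-60-90 halves: h = s·√3/2 = 3.45·1.73205/2 ≈ 5.97558/2 ≈ 2.98779
(b) Area = (√3/4)·s² = (√3/4)·3.45² = (√3/4)·11.9025 ≈ 0.433013·11.9025 ≈ 5.15393

Height = 2.988, Area = 5.154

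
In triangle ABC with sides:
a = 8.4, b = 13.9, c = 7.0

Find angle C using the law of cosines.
c² = a² + b² − 2ab·cos(C)  ⇒  cos(C) = (a² + b² − c²)/(2ab)
cos(C) = (8.4² + 13.9² − 7.0²)/(2·8.4·13.9) = (70.56 + 193.21 − 49)/233.52 = 214.77/233.52 ≈ 0.919707
C = arccos(0.919707) ≈ 23.1167°

C = 23.12°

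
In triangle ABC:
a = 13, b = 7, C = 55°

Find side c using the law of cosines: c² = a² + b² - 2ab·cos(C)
c² = 13² + 7² − 2·13·7·cos(55°)
cos(55°) ≈ 0.573576
c² ≈ 169 + 49 − 182·(0.573576) ≈ 218 − 104.391 ≈ 113.609
c ≈ √113.609 ≈ 10.6588

c = 10.66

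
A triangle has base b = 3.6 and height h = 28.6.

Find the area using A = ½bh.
A = ½·b·h = ½·3.6·28.6 = ½·102.96 = 51.48

Area = 51.48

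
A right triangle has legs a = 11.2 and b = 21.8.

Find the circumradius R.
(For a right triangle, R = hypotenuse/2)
Hypotenuse c = √(a² + b²) = √(125.44 + 475.24) = √600.68 ≈ 24.5088
R = c/2 ≈ 24.5088/2 ≈ 12.2544

R = 12.25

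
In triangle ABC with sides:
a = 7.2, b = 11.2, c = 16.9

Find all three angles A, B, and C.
Law of cosines for each angle (a² = 51.84, b² = 125.44, c² = 285.61):
cos(A) = (b² + c² − a²)/(2bc) = (125.44 + 285.61 − 51.84)/(2·11.2·16.9) = 359.21/378.56 ≈ 0.948885  ⇒  A ≈ 18.3983°
cos(B) = (a² + c² − b²)/(2ac) = (51.84 + 285.61 − 125.44)/(2·7.2·16.9) = 212.01/243.36 ≈ 0.871179  ⇒  B ≈ 29.4041°
cos(C) = (a² + b² − c²)/(2ab) = (51.84 + 125.44 − 285.61)/(2·7.2·11.2) = -108.33/161.28 ≈ -0.671689  ⇒  C ≈ 132.198°
Check: A + B + C ≈ 180°

A = 18.4°, B = 29.4°, C = 132.2°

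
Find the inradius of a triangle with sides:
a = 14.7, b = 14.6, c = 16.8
r = Area/s where s is the semi-perimeter.
s = (14.7 + 14.6 + 16.8)/2 = 46.1/2 = 23.05
Area = √(s(s−a)(s−b)(s−c)) = √(23.05·8.35·8.45·6.25) ≈ √10164.7 ≈ 100.82
r ≈ 100.82/23.05 ≈ 4.37397

r = 4.374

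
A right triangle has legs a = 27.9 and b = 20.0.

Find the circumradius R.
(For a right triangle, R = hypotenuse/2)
Hypotenuse c = √(a² + b²) = √(778.41 + 400) = √1178.41 ≈ 34.328
R = c/2 ≈ 34.328/2 ≈ 17.164

R = 17.16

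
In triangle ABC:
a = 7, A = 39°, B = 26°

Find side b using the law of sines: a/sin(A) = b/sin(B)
a/sin(A) = b/sin(B)  ⇒  b = a·sin(B)/sin(A) = 7·sin(26°)/sin(39°)
sin(26°) ≈ 0.438371, sin(39°) ≈ 0.62932
b ≈ 7·0.438371/0.62932 ≈ 3.0686/0.62932 ≈ 4.87605

b = 4.876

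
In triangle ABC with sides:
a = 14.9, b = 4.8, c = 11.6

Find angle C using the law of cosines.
c² = a² + b² − 2ab·cos(C)  ⇒  cos(C) = (a² + b² − c²)/(2ab)
cos(C) = (14.9² + 4.8² − 11.6²)/(2·14.9·4.8) = (222.01 + 23.04 − 134.56)/143.04 = 110.49/143.04 ≈ 0.772441
C = arccos(0.772441) ≈ 39.4264°

C = 39.43°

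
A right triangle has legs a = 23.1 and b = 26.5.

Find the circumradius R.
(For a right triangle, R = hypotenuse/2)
Hypotenuse c = √(a² + b²) = √(533.61 + 702.25) = √1235.86 ≈ 35.1548
R = c/2 ≈ 35.1548/2 ≈ 17.5774

R = 17.58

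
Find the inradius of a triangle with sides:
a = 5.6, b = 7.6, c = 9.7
r = Area/s where s is the semi-perimeter.
s = (5.6 + 7.6 + 9.7)/2 = 22.9/2 = 11.45
Area = √(s(s−a)(s−b)(s−c)) = √(11.45·5.85·3.85·1.75) ≈ √451.295 ≈ 21.2437
r ≈ 21.2437/11.45 ≈ 1.85534

r = 1.855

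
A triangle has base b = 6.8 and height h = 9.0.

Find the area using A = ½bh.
A = ½·b·h = ½·6.8·9.0 = ½·61.2 = 30.6

Area = 30.6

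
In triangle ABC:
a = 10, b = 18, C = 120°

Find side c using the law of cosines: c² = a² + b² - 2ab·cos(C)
c² = 10² + 18² − 2·10·18·cos(120°)
cos(120°) ≈ -0.5
c² ≈ 100 + 324 − 360·(-0.5) ≈ 424 + 180 ≈ 604
c ≈ √604 ≈ 24.5764

c = 24.58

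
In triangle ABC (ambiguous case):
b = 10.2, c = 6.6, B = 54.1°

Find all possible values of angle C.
b/sin(B) = c/sin(C)  ⇒  sin(C) = c·sin(B)/b = 6.6·sin(54.1°)/10.2
sin(54.1°) ≈ 0.810042
sin(C) ≈ 6.6·0.810042/10.2 ≈ 5.34627/10.2 ≈ 0.524145
Candidate 1: C₁ = arcsin(0.524145) ≈ 31.6107°  →  A = 180° − 54.1° − 31.6107° ≈ 94.2893° > 0, valid
Candidate 2: C₂ = 180° − C₁ ≈ 148.389°  →  A = 180° − 54.1° − 148.389° ≈ -22.4893° ≤ 0, not a valid triangle

C = 31.61° (one solution)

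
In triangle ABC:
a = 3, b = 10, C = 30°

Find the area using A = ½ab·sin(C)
A = ½·a·b·sin(C) = ½·3·10·sin(30°)
sin(30°) ≈ 0.5
A ≈ ½·30·0.5 = 15·0.5 ≈ 7.5

Area = 7.5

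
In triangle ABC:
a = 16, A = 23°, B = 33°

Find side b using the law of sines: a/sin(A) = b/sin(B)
a/sin(A) = b/sin(B)  ⇒  b = a·sin(B)/sin(A) = 16·sin(33°)/sin(23°)
sin(33°) ≈ 0.544639, sin(23°) ≈ 0.390731
b ≈ 16·0.544639/0.390731 ≈ 8.71422/0.390731 ≈ 22.3024

b = 22.3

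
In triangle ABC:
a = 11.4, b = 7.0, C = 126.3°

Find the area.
Two sides and the included angle (SAS): A = ½·a·b·sin(C) = ½·11.4·7.0·sin(126.3°)
sin(126.3°) ≈ 0.805928
A ≈ ½·79.8·0.805928 = 39.9·0.805928 ≈ 32.1565

Area = 32.16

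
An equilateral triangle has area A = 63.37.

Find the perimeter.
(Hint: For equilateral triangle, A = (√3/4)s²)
A = (√3/4)s²  ⇒  s² = 4A/√3 = 4·63.37/√3 = 253.48/1.73205 ≈ 146.347
s ≈ √146.347 ≈ 12.0974
Perimeter = 3s ≈ 3·12.0974 ≈ 36.2922

Perimeter = 36.29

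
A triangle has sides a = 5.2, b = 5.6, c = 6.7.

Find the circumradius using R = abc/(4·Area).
First find the area with Heron's formula.
s = (5.2 + 5.6 + 6.7)/2 = 8.75
Area = √(s(s−a)(s−b)(s−c)) = √(8.75·3.55·3.15·2.05) ≈ √200.586 ≈ 14.1628
abc = 5.2·5.6·6.7 = 195.104
R = abc/(4·Area) ≈ 195.104/(4·14.1628) = 195.104/56.6514 ≈ 3.44394

R = 3.444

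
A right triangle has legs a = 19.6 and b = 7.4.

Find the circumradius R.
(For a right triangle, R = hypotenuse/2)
Hypotenuse c = √(a² + b²) = √(384.16 + 54.76) = √438.92 ≈ 20.9504
R = c/2 ≈ 20.9504/2 ≈ 10.4752

R = 10.48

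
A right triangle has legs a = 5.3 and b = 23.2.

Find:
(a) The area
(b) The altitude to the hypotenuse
(a) The legs are perpendicular, so Area = ½·a·b = ½·5.3·23.2 = ½·122.96 = 61.48
(b) Hypotenuse c = √(a² + b²) = √(28.09 + 538.24) = √566.33 ≈ 23.7977
    Area = ½·c·h_c  ⇒  h_c = 2·Area/c = 122.96/23.7977 ≈ 5.16689

Area = 61.48, h_c = 5.167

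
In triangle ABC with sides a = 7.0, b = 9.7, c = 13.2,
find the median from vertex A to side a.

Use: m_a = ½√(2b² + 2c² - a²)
m_a = ½√(2·9.7² + 2·13.2² − 7.0²) = ½√(2·94.09 + 2·174.24 − 49) = ½√(188.18 + 348.48 − 49) = ½√487.66
√487.66 ≈ 22.083, so m_a ≈ 11.0415

m_a = 11.04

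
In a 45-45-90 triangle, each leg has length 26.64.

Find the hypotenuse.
In a 45-45-90 triangle the sides are in ratio 1 : 1 : √2, so hypotenuse = leg·√2.
Hypotenuse = 26.64·√2 ≈ 26.64·1.41421 ≈ 37.6746

Hypotenuse = 26.64√2 = 37.67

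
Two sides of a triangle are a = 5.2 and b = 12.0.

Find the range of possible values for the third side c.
Triangle inequality: |a − b| < c < a + b
|a − b| = |5.2 − 12.0| = 6.8
a + b = 5.2 + 12.0 = 17.2

6.8 < c < 17.2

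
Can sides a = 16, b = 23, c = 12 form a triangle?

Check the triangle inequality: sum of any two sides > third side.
a + b vs c: 16 + 23 = 39 > 12  ✓
a + c vs b: 16 + 12 = 28 > 23  ✓
b + c vs a: 23 + 12 = 35 > 16  ✓

Yes, triangle inequality satisfied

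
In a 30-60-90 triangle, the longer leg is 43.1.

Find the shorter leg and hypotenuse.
In a 30-60-90 triangle the sides are in ratio 1 : √3 : 2, so short leg = long leg/√3 and hypotenuse = 2·(short leg).
Short leg = 43.1/√3 ≈ 43.1/1.73205 ≈ 24.8838
Hypotenuse = 2·24.8838 ≈ 49.7676

Short leg = 24.88, Hypotenuse = 49.77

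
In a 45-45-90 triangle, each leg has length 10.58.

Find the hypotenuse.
In a 45-45-90 triangle the sides are in ratio 1 : 1 : √2, so hypotenuse = leg·√2.
Hypotenuse = 10.58·√2 ≈ 10.58·1.41421 ≈ 14.9624

Hypotenuse = 10.58√2 = 14.96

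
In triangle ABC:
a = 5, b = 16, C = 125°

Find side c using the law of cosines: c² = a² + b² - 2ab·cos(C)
c² = 5² + 16² − 2·5·16·cos(125°)
cos(125°) ≈ -0.573576
c² ≈ 25 + 256 − 160·(-0.573576) ≈ 281 + 91.7722 ≈ 372.772
c ≈ √372.772 ≈ 19.3073

c = 19.31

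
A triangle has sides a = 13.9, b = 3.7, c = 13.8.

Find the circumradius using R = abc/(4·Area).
First find the area with Heron's formula.
s = (13.9 + 3.7 + 13.8)/2 = 15.7
Area = √(s(s−a)(s−b)(s−c)) = √(15.7·1.8·12·1.9) ≈ √644.328 ≈ 25.3836
abc = 13.9·3.7·13.8 = 709.734
R = abc/(4·Area) ≈ 709.734/(4·25.3836) = 709.734/101.534 ≈ 6.99008

R = 6.99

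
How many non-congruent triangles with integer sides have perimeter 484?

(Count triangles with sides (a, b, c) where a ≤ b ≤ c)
Let a ≤ b ≤ c with a + b + c = 484. The only binding inequality is a + b > c, i.e. 484 − c > c, so c < 484/2; and c ≥ 484/3 since c is the largest side.
So 162 ≤ c ≤ 241. For each c, b runs from ⌈(484 − c)/2⌉ up to c (then a = 484 − b − c satisfies 1 ≤ a ≤ b automatically), giving c − ⌈(484 − c)/2⌉ + 1 choices.
Summing over c: 2 + 3 + 5 + 6 + … + 119 + 120  (80 terms, c = 162, …, 241) = 4880
Check (closed form: nearest integer to p²/48 for even p, (p+3)²/48 for odd p): 484²/48 = 234256/48 ≈ 4880.33 → 4880

4880 triangles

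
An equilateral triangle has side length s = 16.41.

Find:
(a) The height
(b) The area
(a) The height splits the triangle into two 30-60-90 halves: h = s·√3/2 = 16.41·1.73205/2 ≈ 28.423/2 ≈ 14.2115
(b) Area = (√3/4)·s² = (√3/4)·16.41² = (√3/4)·269.2881 ≈ 0.433013·269.2881 ≈ 116.605

Height = 14.21, Area = 116.6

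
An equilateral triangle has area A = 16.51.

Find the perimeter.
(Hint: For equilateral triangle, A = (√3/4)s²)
A = (√3/4)s²  ⇒  s² = 4A/√3 = 4·16.51/√3 = 66.04/1.73205 ≈ 38.1282
s ≈ √38.1282 ≈ 6.1748
Perimeter = 3s ≈ 3·6.1748 ≈ 18.5244

Perimeter = 18.52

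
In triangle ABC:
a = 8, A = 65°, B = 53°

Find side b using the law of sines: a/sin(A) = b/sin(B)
a/sin(A) = b/sin(B)  ⇒  b = a·sin(B)/sin(A) = 8·sin(53°)/sin(65°)
sin(53°) ≈ 0.798636, sin(65°) ≈ 0.906308
b ≈ 8·0.798636/0.906308 ≈ 6.38908/0.906308 ≈ 7.04957

b = 7.05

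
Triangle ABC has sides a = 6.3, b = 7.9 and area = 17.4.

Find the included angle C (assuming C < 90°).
Area = ½·a·b·sin(C)  ⇒  sin(C) = 2·Area/(a·b) = 2·17.4/(6.3·7.9) = 34.8/49.77 ≈ 0.699216
C = arcsin(0.699216) ≈ 44.3642° (taking the acute solution since C < 90°)

C = 44.36°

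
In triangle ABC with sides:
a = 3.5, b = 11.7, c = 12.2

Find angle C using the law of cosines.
c² = a² + b² − 2ab·cos(C)  ⇒  cos(C) = (a² + b² − c²)/(2ab)
cos(C) = (3.5² + 11.7² − 12.2²)/(2·3.5·11.7) = (12.25 + 136.89 − 148.84)/81.9 = 0.3/81.9 ≈ 0.003663
C = arccos(0.003663) ≈ 89.7901°

C = 89.79°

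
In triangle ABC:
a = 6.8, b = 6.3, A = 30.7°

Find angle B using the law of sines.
a/sin(A) = b/sin(B)  ⇒  sin(B) = b·sin(A)/a = 6.3·sin(30.7°)/6.8
sin(30.7°) ≈ 0.510543
sin(B) ≈ 6.3·0.510543/6.8 ≈ 3.21642/6.8 ≈ 0.473003
B = arcsin(0.473003) ≈ 28.2294°
(Since b ≤ a we need B ≤ A, so the obtuse alternative 180° − 28.2294° ≈ 151.771° is rejected.)

B = 28.23°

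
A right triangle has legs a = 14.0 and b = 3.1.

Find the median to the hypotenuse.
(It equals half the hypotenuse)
Hypotenuse c = √(a² + b²) = √(196 + 9.61) = √205.61 ≈ 14.3391
Median to hypotenuse = c/2 ≈ 14.3391/2 ≈ 7.16955

Median = 7.17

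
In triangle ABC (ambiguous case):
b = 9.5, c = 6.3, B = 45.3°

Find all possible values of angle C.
b/sin(B) = c/sin(C)  ⇒  sin(C) = c·sin(B)/b = 6.3·sin(45.3°)/9.5
sin(45.3°) ≈ 0.710799
sin(C) ≈ 6.3·0.710799/9.5 ≈ 4.47804/9.5 ≈ 0.471372
Candidate 1: C₁ = arcsin(0.471372) ≈ 28.1234°  →  A = 180° − 45.3° − 28.1234° ≈ 106.577° > 0, valid
Candidate 2: C₂ = 180° − C₁ ≈ 151.877°  →  A = 180° − 45.3° − 151.877° ≈ -17.1766° ≤ 0, not a valid triangle

C = 28.12° (one solution)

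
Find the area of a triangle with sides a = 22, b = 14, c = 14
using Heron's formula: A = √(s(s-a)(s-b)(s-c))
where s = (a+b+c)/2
s = (22 + 14 + 14)/2 = 50/2 = 25
s − a = 3, s − b = 11, s − c = 11
s(s−a)(s−b)(s−c) = 25·3·11·11 = 9075
Area = √9075 ≈ 95.2628

s = 25.0, Area = 95.26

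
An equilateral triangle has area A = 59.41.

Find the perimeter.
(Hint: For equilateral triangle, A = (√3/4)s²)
A = (√3/4)s²  ⇒  s² = 4A/√3 = 4·59.41/√3 = 237.64/1.73205 ≈ 137.202
s ≈ √137.202 ≈ 11.7133
Perimeter = 3s ≈ 3·11.7133 ≈ 35.1399

Perimeter = 35.14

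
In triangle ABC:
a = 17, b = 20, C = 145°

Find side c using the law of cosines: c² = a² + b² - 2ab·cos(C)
c² = 17² + 20² − 2·17·20·cos(145°)
cos(145°) ≈ -0.819152
c² ≈ 289 + 400 − 680·(-0.819152) ≈ 689 + 557.023 ≈ 1246.02
c ≈ √1246.02 ≈ 35.2991

c = 35.3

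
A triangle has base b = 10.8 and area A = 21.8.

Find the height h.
A = ½·b·h  ⇒  h = 2A/b = 2·21.8/10.8 = 43.6/10.8 ≈ 4.03704

h = 4.037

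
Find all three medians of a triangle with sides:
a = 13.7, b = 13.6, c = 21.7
Median formula: m_a = ½√(2b² + 2c² − a²) (and cyclically). a² = 187.69, b² = 184.96, c² = 470.89.
m_a = ½√(2·184.96 + 2·470.89 − 187.69) = ½√1124.01 ≈ ½·33.5263 ≈ 16.7631
m_b = ½√(2·187.69 + 2·470.89 − 184.96) = ½√1132.2 ≈ ½·33.6482 ≈ 16.8241
m_c = ½√(2·187.69 + 2·184.96 − 470.89) = ½√274.41 ≈ ½·16.5653 ≈ 8.28266

m_a = 16.76, m_b = 16.82, m_c = 8.283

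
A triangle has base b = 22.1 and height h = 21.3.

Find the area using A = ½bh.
A = ½·b·h = ½·22.1·21.3 = ½·470.73 = 235.365

Area = 235.365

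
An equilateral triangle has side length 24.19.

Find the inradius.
r = Area/s with s the semi-perimeter.
Area = (√3/4)·24.19² = (√3/4)·585.1561 ≈ 0.433013·585.1561 ≈ 253.38
s = 3·24.19/2 = 36.285
r ≈ 253.38/36.285 ≈ 6.98305
(Equivalently r = side/(2√3) = 24.19/3.4641 ≈ 6.98305.)

r = 6.983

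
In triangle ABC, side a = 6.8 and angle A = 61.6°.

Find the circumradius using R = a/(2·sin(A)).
R = a/(2·sin(A)) = 6.8/(2·sin(61.6°))
sin(61.6°) ≈ 0.879649
R ≈ 6.8/(2·0.879649) = 6.8/1.7593 ≈ 3.86518

R = 3.865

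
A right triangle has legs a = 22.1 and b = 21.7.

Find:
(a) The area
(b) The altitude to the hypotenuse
(a) The legs are perpendicular, so Area = ½·a·b = ½·22.1·21.7 = ½·479.57 = 239.785
(b) Hypotenuse c = √(a² + b²) = √(488.41 + 470.89) = √959.3 ≈ 30.9726
    Area = ½·c·h_c  ⇒  h_c = 2·Area/c = 479.57/30.9726 ≈ 15.4837

Area = 239.785, h_c = 15.48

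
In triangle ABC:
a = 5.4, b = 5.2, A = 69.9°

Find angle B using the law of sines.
a/sin(A) = b/sin(B)  ⇒  sin(B) = b·sin(A)/a = 5.2·sin(69.9°)/5.4
sin(69.9°) ≈ 0.939094
sin(B) ≈ 5.2·0.939094/5.4 ≈ 4.88329/5.4 ≈ 0.904313
B = arcsin(0.904313) ≈ 64.7309°
(Since b ≤ a we need B ≤ A, so the obtuse alternative 180° − 64.7309° ≈ 115.269° is rejected.)

B = 64.73°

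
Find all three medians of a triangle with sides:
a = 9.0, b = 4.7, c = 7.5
Median formula: m_a = ½√(2b² + 2c² − a²) (and cyclically). a² = 81, b² = 22.09, c² = 56.25.
m_a = ½√(2·22.09 + 2·56.25 − 81) = ½√75.68 ≈ ½·8.69943 ≈ 4.34971
m_b = ½√(2·81 + 2·56.25 − 22.09) = ½√252.41 ≈ ½·15.8874 ≈ 7.94371
m_c = ½√(2·81 + 2·22.09 − 56.25) = ½√149.93 ≈ ½·12.2446 ≈ 6.1223

m_a = 4.35, m_b = 7.944, m_c = 6.122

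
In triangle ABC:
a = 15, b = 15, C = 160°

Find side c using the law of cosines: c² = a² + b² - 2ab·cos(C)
c² = 15² + 15² − 2·15·15·cos(160°)
cos(160°) ≈ -0.939693
c² ≈ 225 + 225 − 450·(-0.939693) ≈ 450 + 422.862 ≈ 872.862
c ≈ √872.862 ≈ 29.5442

c = 29.54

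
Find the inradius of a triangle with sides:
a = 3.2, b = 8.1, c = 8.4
r = Area/s where s is the semi-perimeter.
s = (3.2 + 8.1 + 8.4)/2 = 19.7/2 = 9.85
Area = √(s(s−a)(s−b)(s−c)) = √(9.85·6.65·1.75·1.45) ≈ √166.213 ≈ 12.8923
r ≈ 12.8923/9.85 ≈ 1.30887

r = 1.309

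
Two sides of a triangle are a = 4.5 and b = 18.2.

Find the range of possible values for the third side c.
Triangle inequality: |a − b| < c < a + b
|a − b| = |4.5 − 18.2| = 13.7
a + b = 4.5 + 18.2 = 22.7

13.7 < c < 22.7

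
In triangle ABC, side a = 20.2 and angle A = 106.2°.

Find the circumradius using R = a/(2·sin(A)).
R = a/(2·sin(A)) = 20.2/(2·sin(106.2°))
sin(106.2°) ≈ 0.960294
R ≈ 20.2/(2·0.960294) = 20.2/1.92059 ≈ 10.5176

R = 10.52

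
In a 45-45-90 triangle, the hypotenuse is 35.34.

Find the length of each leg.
In a 45-45-90 triangle hypotenuse = leg·√2, so leg = hypotenuse/√2.
Leg = 35.34/√2 ≈ 35.34/1.41421 ≈ 24.9892

Each leg = 24.99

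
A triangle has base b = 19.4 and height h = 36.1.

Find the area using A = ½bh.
A = ½·b·h = ½·19.4·36.1 = ½·700.34 = 350.17

Area = 350.17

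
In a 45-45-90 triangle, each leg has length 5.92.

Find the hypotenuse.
In a 45-45-90 triangle the sides are in ratio 1 : 1 : √2, so hypotenuse = leg·√2.
Hypotenuse = 5.92·√2 ≈ 5.92·1.41421 ≈ 8.37214

Hypotenuse = 5.92√2 = 8.372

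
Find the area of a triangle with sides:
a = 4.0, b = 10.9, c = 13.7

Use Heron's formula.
s = (4.0 + 10.9 + 13.7)/2 = 28.6/2 = 14.3
s − a = 10.3, s − b = 3.4, s − c = 0.6
s(s−a)(s−b)(s−c) = 14.3·10.3·3.4·0.6 ≈ 300.472
Area = √300.472 ≈ 17.3341

Area = 17.33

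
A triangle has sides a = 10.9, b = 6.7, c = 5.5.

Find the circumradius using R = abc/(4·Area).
First find the area with Heron's formula.
s = (10.9 + 6.7 + 5.5)/2 = 11.55
Area = √(s(s−a)(s−b)(s−c)) = √(11.55·0.65·4.85·6.05) ≈ √220.289 ≈ 14.8421
abc = 10.9·6.7·5.5 = 401.665
R = abc/(4·Area) ≈ 401.665/(4·14.8421) = 401.665/59.3685 ≈ 6.76562

R = 6.766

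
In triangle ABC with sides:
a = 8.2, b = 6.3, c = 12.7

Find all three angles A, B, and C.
Law of cosines for each angle (a² = 67.24, b² = 39.69, c² = 161.29):
cos(A) = (b² + c² − a²)/(2bc) = (39.69 + 161.29 − 67.24)/(2·6.3·12.7) = 133.74/160.02 ≈ 0.835771  ⇒  A ≈ 33.3038°
cos(B) = (a² + c² − b²)/(2ac) = (67.24 + 161.29 − 39.69)/(2·8.2·12.7) = 188.84/208.28 ≈ 0.906664  ⇒  B ≈ 24.9516°
cos(C) = (a² + b² − c²)/(2ab) = (67.24 + 39.69 − 161.29)/(2·8.2·6.3) = -54.36/103.32 ≈ -0.526132  ⇒  C ≈ 121.745°
Check: A + B + C ≈ 180°

A = 33.3°, B = 24.95°, C = 121.7°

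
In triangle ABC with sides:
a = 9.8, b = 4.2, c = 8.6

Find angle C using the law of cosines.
c² = a² + b² − 2ab·cos(C)  ⇒  cos(C) = (a² + b² − c²)/(2ab)
cos(C) = (9.8² + 4.2² − 8.6²)/(2·9.8·4.2) = (96.04 + 17.64 − 73.96)/82.32 = 39.72/82.32 ≈ 0.482507
C = arccos(0.482507) ≈ 61.1507°

C = 61.15°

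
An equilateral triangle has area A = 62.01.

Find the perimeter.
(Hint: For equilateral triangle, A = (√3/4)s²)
A = (√3/4)s²  ⇒  s² = 4A/√3 = 4·62.01/√3 = 248.04/1.73205 ≈ 143.206
s ≈ √143.206 ≈ 11.9669
Perimeter = 3s ≈ 3·11.9669 ≈ 35.9006

Perimeter = 35.9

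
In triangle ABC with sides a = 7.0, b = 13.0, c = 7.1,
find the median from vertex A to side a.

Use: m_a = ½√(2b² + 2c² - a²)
m_a = ½√(2·13.0² + 2·7.1² − 7.0²) = ½√(2·169 + 2·50.41 − 49) = ½√(338 + 100.82 − 49) = ½√389.82
√389.82 ≈ 19.7439, so m_a ≈ 9.87193

m_a = 9.872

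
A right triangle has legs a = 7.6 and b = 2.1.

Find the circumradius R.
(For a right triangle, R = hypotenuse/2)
Hypotenuse c = √(a² + b²) = √(57.76 + 4.41) = √62.17 ≈ 7.8848
R = c/2 ≈ 7.8848/2 ≈ 3.9424

R = 3.942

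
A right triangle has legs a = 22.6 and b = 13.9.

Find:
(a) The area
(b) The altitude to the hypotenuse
(a) The legs are perpendicular, so Area = ½·a·b = ½·22.6·13.9 = ½·314.14 = 157.07
(b) Hypotenuse c = √(a² + b²) = √(510.76 + 193.21) = √703.97 ≈ 26.5324
    Area = ½·c·h_c  ⇒  h_c = 2·Area/c = 314.14/26.5324 ≈ 11.8398

Area = 157.07, h_c = 11.84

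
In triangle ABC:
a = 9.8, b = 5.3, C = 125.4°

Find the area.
Two sides and the included angle (SAS): A = ½·a·b·sin(C) = ½·9.8·5.3·sin(125.4°)
sin(125.4°) ≈ 0.815128
A ≈ ½·51.94·0.815128 = 25.97·0.815128 ≈ 21.1689

Area = 21.17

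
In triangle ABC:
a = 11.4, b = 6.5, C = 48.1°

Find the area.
Two sides and the included angle (SAS): A = ½·a·b·sin(C) = ½·11.4·6.5·sin(48.1°)
sin(48.1°) ≈ 0.744312
A ≈ ½·74.1·0.744312 = 37.05·0.744312 ≈ 27.5767

Area = 27.58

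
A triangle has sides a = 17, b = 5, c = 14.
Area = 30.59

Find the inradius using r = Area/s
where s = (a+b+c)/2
s = (17 + 5 + 14)/2 = 36/2 = 18
r = Area/s = 30.59/18 ≈ 1.69944

r = 1.699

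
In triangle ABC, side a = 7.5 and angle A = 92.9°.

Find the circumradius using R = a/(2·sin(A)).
R = a/(2·sin(A)) = 7.5/(2·sin(92.9°))
sin(92.9°) ≈ 0.998719
R ≈ 7.5/(2·0.998719) = 7.5/1.99744 ≈ 3.75481

R = 3.755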